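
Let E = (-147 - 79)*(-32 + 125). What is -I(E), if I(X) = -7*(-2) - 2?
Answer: -12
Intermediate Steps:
E = -21018 (E = -226*93 = -21018)
I(X) = 12 (I(X) = 14 - 2 = 12)
-I(E) = -1*12 = -12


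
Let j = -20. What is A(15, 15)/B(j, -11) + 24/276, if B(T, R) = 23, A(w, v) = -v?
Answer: -13/23 ≈ -0.56522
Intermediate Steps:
A(15, 15)/B(j, -11) + 24/276 = -1*15/23 + 24/276 = -15*1/23 + 24*(1/276) = -15/23 + 2/23 = -13/23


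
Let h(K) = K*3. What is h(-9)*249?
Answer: -6723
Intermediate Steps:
h(K) = 3*K
h(-9)*249 = (3*(-9))*249 = -27*249 = -6723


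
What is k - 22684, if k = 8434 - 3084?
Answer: -17334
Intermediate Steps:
k = 5350
k - 22684 = 5350 - 22684 = -17334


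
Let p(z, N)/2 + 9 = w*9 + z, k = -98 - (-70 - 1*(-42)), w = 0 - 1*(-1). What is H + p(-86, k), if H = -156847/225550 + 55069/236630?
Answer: -460233004533/2668594825 ≈ -172.46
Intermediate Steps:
w = 1 (w = 0 + 1 = 1)
k = -70 (k = -98 - (-70 + 42) = -98 - 1*(-28) = -98 + 28 = -70)
p(z, N) = 2*z (p(z, N) = -18 + 2*(1*9 + z) = -18 + 2*(9 + z) = -18 + (18 + 2*z) = 2*z)
H = -1234694633/2668594825 (H = -156847*1/225550 + 55069*(1/236630) = -156847/225550 + 55069/236630 = -1234694633/2668594825 ≈ -0.46268)
H + p(-86, k) = -1234694633/2668594825 + 2*(-86) = -1234694633/2668594825 - 172 = -460233004533/2668594825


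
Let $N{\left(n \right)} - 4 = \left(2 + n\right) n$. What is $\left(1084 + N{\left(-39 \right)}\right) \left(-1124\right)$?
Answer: $-2844844$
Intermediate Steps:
$N{\left(n \right)} = 4 + n \left(2 + n\right)$ ($N{\left(n \right)} = 4 + \left(2 + n\right) n = 4 + n \left(2 + n\right)$)
$\left(1084 + N{\left(-39 \right)}\right) \left(-1124\right) = \left(1084 + \left(4 + \left(-39\right)^{2} + 2 \left(-39\right)\right)\right) \left(-1124\right) = \left(1084 + \left(4 + 1521 - 78\right)\right) \left(-1124\right) = \left(1084 + 1447\right) \left(-1124\right) = 2531 \left(-1124\right) = -2844844$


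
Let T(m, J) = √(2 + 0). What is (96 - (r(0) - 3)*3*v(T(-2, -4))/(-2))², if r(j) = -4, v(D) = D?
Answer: 18873/2 - 2016*√2 ≈ 6585.4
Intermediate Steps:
T(m, J) = √2
(96 - (r(0) - 3)*3*v(T(-2, -4))/(-2))² = (96 - (-4 - 3)*3*√2/(-2))² = (96 - (-7*3)*√2*(-½))² = (96 - (-21)*(-√2/2))² = (96 - 21*√2/2)²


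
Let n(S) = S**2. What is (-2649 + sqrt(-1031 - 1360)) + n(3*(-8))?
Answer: -2073 + I*sqrt(2391) ≈ -2073.0 + 48.898*I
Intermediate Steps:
(-2649 + sqrt(-1031 - 1360)) + n(3*(-8)) = (-2649 + sqrt(-1031 - 1360)) + (3*(-8))**2 = (-2649 + sqrt(-2391)) + (-24)**2 = (-2649 + I*sqrt(2391)) + 576 = -2073 + I*sqrt(2391)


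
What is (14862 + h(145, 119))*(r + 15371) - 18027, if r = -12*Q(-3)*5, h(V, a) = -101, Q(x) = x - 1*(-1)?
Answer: 228644624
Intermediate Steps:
Q(x) = 1 + x (Q(x) = x + 1 = 1 + x)
r = 120 (r = -12*(1 - 3)*5 = -12*(-2)*5 = 24*5 = 120)
(14862 + h(145, 119))*(r + 15371) - 18027 = (14862 - 101)*(120 + 15371) - 18027 = 14761*15491 - 18027 = 228662651 - 18027 = 228644624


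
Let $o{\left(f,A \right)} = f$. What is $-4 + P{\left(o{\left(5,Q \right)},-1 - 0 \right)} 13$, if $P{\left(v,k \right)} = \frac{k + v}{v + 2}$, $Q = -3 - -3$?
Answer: $\frac{24}{7} \approx 3.4286$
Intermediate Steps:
$Q = 0$ ($Q = -3 + 3 = 0$)
$P{\left(v,k \right)} = \frac{k + v}{2 + v}$
$-4 + P{\left(o{\left(5,Q \right)},-1 - 0 \right)} 13 = -4 + \frac{\left(-1 - 0\right) + 5}{2 + 5} \cdot 13 = -4 + \frac{\left(-1 + 0\right) + 5}{7} \cdot 13 = -4 + \frac{-1 + 5}{7} \cdot 13 = -4 + \frac{1}{7} \cdot 4 \cdot 13 = -4 + \frac{4}{7} \cdot 13 = -4 + \frac{52}{7} = \frac{24}{7}$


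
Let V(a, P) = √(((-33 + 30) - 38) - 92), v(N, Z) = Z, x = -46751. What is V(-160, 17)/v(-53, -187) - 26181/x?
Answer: 26181/46751 - I*√133/187 ≈ 0.56001 - 0.061671*I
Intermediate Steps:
V(a, P) = I*√133 (V(a, P) = √((-3 - 38) - 92) = √(-41 - 92) = √(-133) = I*√133)
V(-160, 17)/v(-53, -187) - 26181/x = (I*√133)/(-187) - 26181/(-46751) = (I*√133)*(-1/187) - 26181*(-1/46751) = -I*√133/187 + 26181/46751 = 26181/46751 - I*√133/187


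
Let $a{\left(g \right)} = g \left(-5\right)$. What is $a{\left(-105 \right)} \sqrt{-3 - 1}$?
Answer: $1050 i \approx 1050.0 i$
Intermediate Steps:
$a{\left(g \right)} = - 5 g$
$a{\left(-105 \right)} \sqrt{-3 - 1} = \left(-5\right) \left(-105\right) \sqrt{-3 - 1} = 525 \sqrt{-4} = 525 \cdot 2 i = 1050 i$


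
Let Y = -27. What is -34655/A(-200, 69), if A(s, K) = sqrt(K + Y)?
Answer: -34655*sqrt(42)/42 ≈ -5347.4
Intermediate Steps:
A(s, K) = sqrt(-27 + K) (A(s, K) = sqrt(K - 27) = sqrt(-27 + K))
-34655/A(-200, 69) = -34655/sqrt(-27 + 69) = -34655*sqrt(42)/42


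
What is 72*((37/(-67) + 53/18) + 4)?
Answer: 30836/67 ≈ 460.24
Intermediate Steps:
72*((37/(-67) + 53/18) + 4) = 72*((37*(-1/67) + 53*(1/18)) + 4) = 72*((-37/67 + 53/18) + 4) = 72*(2885/1206 + 4) = 72*(7709/1206) = 30836/67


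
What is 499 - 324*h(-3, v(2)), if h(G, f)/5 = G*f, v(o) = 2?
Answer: 10219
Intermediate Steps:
h(G, f) = 5*G*f (h(G, f) = 5*(G*f) = 5*G*f)
499 - 324*h(-3, v(2)) = 499 - 1620*(-3)*2 = 499 - 324*(-30) = 499 + 9720 = 10219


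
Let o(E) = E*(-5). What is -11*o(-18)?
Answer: -990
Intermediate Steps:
o(E) = -5*E
-11*o(-18) = -(-55)*(-18) = -11*90 = -990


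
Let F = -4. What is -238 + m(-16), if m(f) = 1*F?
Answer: -242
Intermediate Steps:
m(f) = -4 (m(f) = 1*(-4) = -4)
-238 + m(-16) = -238 - 4 = -242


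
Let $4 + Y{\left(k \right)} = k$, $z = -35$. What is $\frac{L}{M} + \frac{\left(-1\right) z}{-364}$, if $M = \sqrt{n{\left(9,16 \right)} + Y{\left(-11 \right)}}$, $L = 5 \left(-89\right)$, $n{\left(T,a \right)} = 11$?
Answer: $- \frac{5}{52} + \frac{445 i}{2} \approx -0.096154 + 222.5 i$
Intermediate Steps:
$Y{\left(k \right)} = -4 + k$
$L = -445$
$M = 2 i$ ($M = \sqrt{11 - 15} = \sqrt{-4} = 2 i \approx 2.0 i$)
$\frac{L}{M} + \frac{\left(-1\right) z}{-364} = - \frac{445}{2 i} + \frac{\left(-1\right) \left(-35\right)}{-364} = - 445 \left(- \frac{i}{2}\right) + 35 \left(- \frac{1}{364}\right) = \frac{445 i}{2} - \frac{5}{52} = - \frac{5}{52} + \frac{445 i}{2}$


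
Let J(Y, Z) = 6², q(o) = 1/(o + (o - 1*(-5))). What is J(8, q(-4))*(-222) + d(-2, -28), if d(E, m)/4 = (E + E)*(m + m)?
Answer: -7096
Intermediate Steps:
d(E, m) = 16*E*m (d(E, m) = 4*((E + E)*(m + m)) = 4*((2*E)*(2*m)) = 4*(4*E*m) = 16*E*m)
q(o) = 1/(5 + 2*o) (q(o) = 1/(o + (o + 5)) = 1/(o + (5 + o)) = 1/(5 + 2*o))
J(Y, Z) = 36
J(8, q(-4))*(-222) + d(-2, -28) = 36*(-222) + 16*(-2)*(-28) = -7992 + 896 = -7096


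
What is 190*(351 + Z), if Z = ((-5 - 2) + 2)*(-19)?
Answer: 84740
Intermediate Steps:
Z = 95 (Z = (-7 + 2)*(-19) = -5*(-19) = 95)
190*(351 + Z) = 190*(351 + 95) = 190*446 = 84740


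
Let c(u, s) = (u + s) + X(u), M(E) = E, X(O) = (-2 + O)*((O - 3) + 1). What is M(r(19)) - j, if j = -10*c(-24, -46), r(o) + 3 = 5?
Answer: 6062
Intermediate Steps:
r(o) = 2 (r(o) = -3 + 5 = 2)
X(O) = (-2 + O)**2 (X(O) = (-2 + O)*((-3 + O) + 1) = (-2 + O)*(-2 + O) = (-2 + O)**2)
c(u, s) = s + u + (-2 + u)**2 (c(u, s) = (u + s) + (-2 + u)**2 = (s + u) + (-2 + u)**2 = s + u + (-2 + u)**2)
j = -6060 (j = -10*(-46 - 24 + (-2 - 24)**2) = -10*(-46 - 24 + (-26)**2) = -10*(-46 - 24 + 676) = -10*606 = -6060)
M(r(19)) - j = 2 - 1*(-6060) = 2 + 6060 = 6062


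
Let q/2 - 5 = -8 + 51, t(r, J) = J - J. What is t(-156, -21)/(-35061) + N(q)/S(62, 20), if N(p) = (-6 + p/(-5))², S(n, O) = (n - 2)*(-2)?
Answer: -1323/250 ≈ -5.2920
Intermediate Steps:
S(n, O) = 4 - 2*n (S(n, O) = (-2 + n)*(-2) = 4 - 2*n)
t(r, J) = 0
q = 96 (q = 10 + 2*(-8 + 51) = 10 + 2*43 = 10 + 86 = 96)
N(p) = (-6 - p/5)² (N(p) = (-6 + p*(-⅕))² = (-6 - p/5)²)
t(-156, -21)/(-35061) + N(q)/S(62, 20) = 0/(-35061) + ((30 + 96)²/25)/(4 - 2*62) = 0*(-1/35061) + ((1/25)*126²)/(4 - 124) = 0 + ((1/25)*15876)/(-120) = 0 + (15876/25)*(-1/120) = 0 - 1323/250 = -1323/250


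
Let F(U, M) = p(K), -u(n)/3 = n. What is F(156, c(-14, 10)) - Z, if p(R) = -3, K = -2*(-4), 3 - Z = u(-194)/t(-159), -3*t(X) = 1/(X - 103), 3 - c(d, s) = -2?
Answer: 457446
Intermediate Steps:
c(d, s) = 5 (c(d, s) = 3 - 1*(-2) = 3 + 2 = 5)
t(X) = -1/(3*(-103 + X)) (t(X) = -1/(3*(X - 103)) = -1/(3*(-103 + X)))
u(n) = -3*n
Z = -457449 (Z = 3 - (-3*(-194))/((-1/(-309 + 3*(-159)))) = 3 - 582/((-1/(-309 - 477))) = 3 - 582/((-1/(-786))) = 3 - 582/((-1*(-1/786))) = 3 - 582/1/786 = 3 - 582*786 = 3 - 1*457452 = 3 - 457452 = -457449)
K = 8
F(U, M) = -3
F(156, c(-14, 10)) - Z = -3 - 1*(-457449) = -3 + 457449 = 457446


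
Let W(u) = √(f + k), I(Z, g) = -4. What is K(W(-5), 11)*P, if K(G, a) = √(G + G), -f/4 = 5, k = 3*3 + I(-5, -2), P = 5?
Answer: 5*15^(¼)*(1 + I) ≈ 9.84 + 9.84*I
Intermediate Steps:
k = 5 (k = 3*3 - 4 = 9 - 4 = 5)
f = -20 (f = -4*5 = -20)
W(u) = I*√15 (W(u) = √(-20 + 5) = √(-15) = I*√15)
K(G, a) = √2*√G (K(G, a) = √(2*G) = √2*√G)
K(W(-5), 11)*P = (√2*√(I*√15))*5 = (√2*(15^(¼)*√I))*5 = (√2*15^(¼)*√I)*5 = 5*√2*15^(¼)*√I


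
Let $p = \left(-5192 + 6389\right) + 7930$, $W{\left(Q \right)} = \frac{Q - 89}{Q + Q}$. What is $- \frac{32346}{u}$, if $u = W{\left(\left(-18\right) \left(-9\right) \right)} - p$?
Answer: $\frac{10480104}{2957075} \approx 3.5441$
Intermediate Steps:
$W{\left(Q \right)} = \frac{-89 + Q}{2 Q}$
$p = 9127$ ($p = 1197 + 7930 = 9127$)
$u = - \frac{2957075}{324}$ ($u = \frac{-89 - -162}{2 \left(\left(-18\right) \left(-9\right)\right)} - 9127 = \frac{-89 + 162}{2 \cdot 162} - 9127 = \frac{1}{2} \cdot \frac{1}{162} \cdot 73 - 9127 = \frac{73}{324} - 9127 = - \frac{2957075}{324} \approx -9126.8$)
$- \frac{32346}{u} = - \frac{32346}{- \frac{2957075}{324}} = \left(-32346\right) \left(- \frac{324}{2957075}\right) = \frac{10480104}{2957075}$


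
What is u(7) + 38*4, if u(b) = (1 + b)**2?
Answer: 216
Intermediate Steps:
u(7) + 38*4 = (1 + 7)**2 + 38*4 = 8**2 + 152 = 64 + 152 = 216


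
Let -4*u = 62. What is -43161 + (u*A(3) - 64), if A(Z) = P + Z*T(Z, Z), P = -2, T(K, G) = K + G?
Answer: -43473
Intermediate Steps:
T(K, G) = G + K
u = -31/2 (u = -¼*62 = -31/2 ≈ -15.500)
A(Z) = -2 + 2*Z² (A(Z) = -2 + Z*(Z + Z) = -2 + Z*(2*Z) = -2 + 2*Z²)
-43161 + (u*A(3) - 64) = -43161 + (-31*(-2 + 2*3²)/2 - 64) = -43161 + (-31*(-2 + 2*9)/2 - 64) = -43161 + (-31*(-2 + 18)/2 - 64) = -43161 + (-31/2*16 - 64) = -43161 + (-248 - 64) = -43161 - 312 = -43473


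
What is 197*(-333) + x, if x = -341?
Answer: -65942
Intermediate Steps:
197*(-333) + x = 197*(-333) - 341 = -65601 - 341 = -65942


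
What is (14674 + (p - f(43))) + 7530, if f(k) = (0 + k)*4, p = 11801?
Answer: 33833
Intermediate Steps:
f(k) = 4*k (f(k) = k*4 = 4*k)
(14674 + (p - f(43))) + 7530 = (14674 + (11801 - 4*43)) + 7530 = (14674 + (11801 - 1*172)) + 7530 = (14674 + (11801 - 172)) + 7530 = (14674 + 11629) + 7530 = 26303 + 7530 = 33833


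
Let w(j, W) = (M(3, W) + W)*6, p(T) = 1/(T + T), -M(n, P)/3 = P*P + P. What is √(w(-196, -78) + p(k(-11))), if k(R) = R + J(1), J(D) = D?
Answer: I*√10857605/10 ≈ 329.51*I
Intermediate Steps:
M(n, P) = -3*P - 3*P² (M(n, P) = -3*(P*P + P) = -3*(P² + P) = -3*(P + P²) = -3*P - 3*P²)
k(R) = 1 + R (k(R) = R + 1 = 1 + R)
p(T) = 1/(2*T)
w(j, W) = 6*W - 18*W*(1 + W) (w(j, W) = (-3*W*(1 + W) + W)*6 = (W - 3*W*(1 + W))*6 = 6*W - 18*W*(1 + W))
√(w(-196, -78) + p(k(-11))) = √(6*(-78)*(-2 - 3*(-78)) + 1/(2*(1 - 11))) = √(6*(-78)*(-2 + 234) + (½)/(-10)) = √(6*(-78)*232 + (½)*(-⅒)) = √(-108576 - 1/20) = √(-2171521/20) = I*√10857605/10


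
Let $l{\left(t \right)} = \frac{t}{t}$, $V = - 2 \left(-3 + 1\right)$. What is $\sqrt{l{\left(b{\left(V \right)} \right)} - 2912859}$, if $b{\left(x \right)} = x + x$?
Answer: $i \sqrt{2912858} \approx 1706.7 i$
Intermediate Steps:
$V = 4$ ($V = \left(-2\right) \left(-2\right) = 4$)
$b{\left(x \right)} = 2 x$
$l{\left(t \right)} = 1$
$\sqrt{l{\left(b{\left(V \right)} \right)} - 2912859} = \sqrt{1 - 2912859} = \sqrt{-2912858} = i \sqrt{2912858}$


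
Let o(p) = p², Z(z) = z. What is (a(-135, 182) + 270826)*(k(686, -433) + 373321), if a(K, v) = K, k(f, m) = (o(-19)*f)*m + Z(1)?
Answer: -28925335380636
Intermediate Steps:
k(f, m) = 1 + 361*f*m (k(f, m) = ((-19)²*f)*m + 1 = (361*f)*m + 1 = 361*f*m + 1 = 1 + 361*f*m)
(a(-135, 182) + 270826)*(k(686, -433) + 373321) = (-135 + 270826)*((1 + 361*686*(-433)) + 373321) = 270691*((1 - 107230718) + 373321) = 270691*(-107230717 + 373321) = 270691*(-106857396) = -28925335380636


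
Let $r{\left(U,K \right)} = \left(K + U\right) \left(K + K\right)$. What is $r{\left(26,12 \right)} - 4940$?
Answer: $-4028$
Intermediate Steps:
$r{\left(U,K \right)} = 2 K \left(K + U\right)$ ($r{\left(U,K \right)} = \left(K + U\right) 2 K = 2 K \left(K + U\right)$)
$r{\left(26,12 \right)} - 4940 = 2 \cdot 12 \left(12 + 26\right) - 4940 = 2 \cdot 12 \cdot 38 - 4940 = 912 - 4940 = -4028$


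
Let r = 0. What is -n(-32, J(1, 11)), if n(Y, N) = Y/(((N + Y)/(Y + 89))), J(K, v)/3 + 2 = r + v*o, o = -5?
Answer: -1824/203 ≈ -8.9852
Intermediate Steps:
J(K, v) = -6 - 15*v (J(K, v) = -6 + 3*(0 + v*(-5)) = -6 + 3*(0 - 5*v) = -6 + 3*(-5*v) = -6 - 15*v)
n(Y, N) = Y*(89 + Y)/(N + Y) (n(Y, N) = Y/(((N + Y)/(89 + Y))) = Y*((89 + Y)/(N + Y)) = Y*(89 + Y)/(N + Y))
-n(-32, J(1, 11)) = -(-32)*(89 - 32)/((-6 - 15*11) - 32) = -(-32)*57/((-6 - 165) - 32) = -(-32)*57/(-171 - 32) = -(-32)*57/(-203) = -(-32)*(-1)*57/203 = -1*1824/203 = -1824/203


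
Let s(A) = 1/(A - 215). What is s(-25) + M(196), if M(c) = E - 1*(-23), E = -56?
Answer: -7921/240 ≈ -33.004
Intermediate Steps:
M(c) = -33 (M(c) = -56 - 1*(-23) = -56 + 23 = -33)
s(A) = 1/(-215 + A)
s(-25) + M(196) = 1/(-215 - 25) - 33 = 1/(-240) - 33 = -1/240 - 33 = -7921/240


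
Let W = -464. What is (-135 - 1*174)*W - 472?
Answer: 142904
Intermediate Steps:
(-135 - 1*174)*W - 472 = (-135 - 1*174)*(-464) - 472 = (-135 - 174)*(-464) - 472 = -309*(-464) - 472 = 143376 - 472 = 142904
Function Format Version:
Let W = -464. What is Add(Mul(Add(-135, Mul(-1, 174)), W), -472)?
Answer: 142904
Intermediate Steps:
Add(Mul(Add(-135, Mul(-1, 174)), W), -472) = Add(Mul(Add(-135, Mul(-1, 174)), -464), -472) = Add(Mul(Add(-135, -174), -464), -472) = Add(Mul(-309, -464), -472) = Add(143376, -472) = 142904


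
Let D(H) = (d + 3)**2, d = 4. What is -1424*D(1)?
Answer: -69776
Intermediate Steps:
D(H) = 49 (D(H) = (4 + 3)**2 = 7**2 = 49)
-1424*D(1) = -1424*49 = -69776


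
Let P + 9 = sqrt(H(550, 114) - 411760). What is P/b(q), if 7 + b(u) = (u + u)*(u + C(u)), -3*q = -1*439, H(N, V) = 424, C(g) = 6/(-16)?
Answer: -324/1537565 + 216*I*sqrt(11426)/1537565 ≈ -0.00021072 + 0.015016*I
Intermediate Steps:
C(g) = -3/8 (C(g) = 6*(-1/16) = -3/8)
q = 439/3 (q = -(-1)*439/3 = -1/3*(-439) = 439/3 ≈ 146.33)
P = -9 + 6*I*sqrt(11426) (P = -9 + sqrt(424 - 411760) = -9 + sqrt(-411336) = -9 + 6*I*sqrt(11426) ≈ -9.0 + 641.35*I)
b(u) = -7 + 2*u*(-3/8 + u) (b(u) = -7 + (u + u)*(u - 3/8) = -7 + (2*u)*(-3/8 + u) = -7 + 2*u*(-3/8 + u))
P/b(q) = (-9 + 6*I*sqrt(11426))/(-7 + 2*(439/3)**2 - 3/4*439/3) = (-9 + 6*I*sqrt(11426))/(-7 + 2*(192721/9) - 439/4) = (-9 + 6*I*sqrt(11426))/(-7 + 385442/9 - 439/4) = (-9 + 6*I*sqrt(11426))/(1537565/36) = (-9 + 6*I*sqrt(11426))*(36/1537565) = -324/1537565 + 216*I*sqrt(11426)/1537565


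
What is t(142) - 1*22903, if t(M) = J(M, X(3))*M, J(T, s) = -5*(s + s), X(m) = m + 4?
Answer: -32843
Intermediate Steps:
X(m) = 4 + m
J(T, s) = -10*s
t(M) = -70*M (t(M) = (-10*(4 + 3))*M = (-10*7)*M = -70*M)
t(142) - 1*22903 = -70*142 - 1*22903 = -9940 - 22903 = -32843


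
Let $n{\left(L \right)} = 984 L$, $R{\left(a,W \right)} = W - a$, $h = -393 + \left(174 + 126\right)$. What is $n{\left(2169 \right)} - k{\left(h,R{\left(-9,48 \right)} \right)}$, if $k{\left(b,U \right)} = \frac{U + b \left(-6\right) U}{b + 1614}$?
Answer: $\frac{83236727}{39} \approx 2.1343 \cdot 10^{6}$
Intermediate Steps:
$h = -93$ ($h = -393 + 300 = -93$)
$k{\left(b,U \right)} = \frac{U - 6 U b}{1614 + b}$ ($k{\left(b,U \right)} = \frac{U + - 6 b U}{1614 + b} = \frac{U - 6 U b}{1614 + b}$)
$n{\left(2169 \right)} - k{\left(h,R{\left(-9,48 \right)} \right)} = 984 \cdot 2169 - \frac{\left(48 - -9\right) \left(1 - -558\right)}{1614 - 93} = 2134296 - \frac{\left(48 + 9\right) \left(1 + 558\right)}{1521} = 2134296 - 57 \cdot \frac{1}{1521} \cdot 559 = 2134296 - \frac{817}{39} = \frac{83236727}{39}$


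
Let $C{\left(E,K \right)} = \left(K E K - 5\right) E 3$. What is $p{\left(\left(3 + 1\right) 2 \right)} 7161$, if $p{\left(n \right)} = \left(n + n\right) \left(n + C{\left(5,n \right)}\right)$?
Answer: $542288208$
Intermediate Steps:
$C{\left(E,K \right)} = 3 E \left(-5 + E K^{2}\right)$ ($C{\left(E,K \right)} = \left(E K K - 5\right) E 3 = \left(E K^{2} - 5\right) E 3 = \left(-5 + E K^{2}\right) E 3 = E \left(-5 + E K^{2}\right) 3 = 3 E \left(-5 + E K^{2}\right)$)
$p{\left(n \right)} = 2 n \left(-75 + n + 75 n^{2}\right)$ ($p{\left(n \right)} = \left(n + n\right) \left(n + 3 \cdot 5 \left(-5 + 5 n^{2}\right)\right) = 2 n \left(n + \left(-75 + 75 n^{2}\right)\right) = 2 n \left(-75 + n + 75 n^{2}\right)$)
$p{\left(\left(3 + 1\right) 2 \right)} 7161 = 2 \left(3 + 1\right) 2 \left(-75 + \left(3 + 1\right) 2 + 75 \left(\left(3 + 1\right) 2\right)^{2}\right) 7161 = 2 \cdot 4 \cdot 2 \left(-75 + 4 \cdot 2 + 75 \left(4 \cdot 2\right)^{2}\right) 7161 = 2 \cdot 8 \left(-75 + 8 + 75 \cdot 8^{2}\right) 7161 = 2 \cdot 8 \left(-75 + 8 + 75 \cdot 64\right) 7161 = 2 \cdot 8 \left(-75 + 8 + 4800\right) 7161 = 2 \cdot 8 \cdot 4733 \cdot 7161 = 75728 \cdot 7161 = 542288208$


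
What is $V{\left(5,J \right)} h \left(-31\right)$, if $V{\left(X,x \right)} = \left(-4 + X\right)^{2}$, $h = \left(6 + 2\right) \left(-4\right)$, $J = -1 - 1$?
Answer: $992$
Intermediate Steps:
$J = -2$ ($J = -1 - 1 = -2$)
$h = -32$ ($h = 8 \left(-4\right) = -32$)
$V{\left(5,J \right)} h \left(-31\right) = \left(-4 + 5\right)^{2} \left(-32\right) \left(-31\right) = 1^{2} \left(-32\right) \left(-31\right) = 1 \left(-32\right) \left(-31\right) = \left(-32\right) \left(-31\right) = 992$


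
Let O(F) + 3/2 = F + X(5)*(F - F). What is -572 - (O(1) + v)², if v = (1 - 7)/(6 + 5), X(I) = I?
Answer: -277377/484 ≈ -573.09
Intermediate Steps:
O(F) = -3/2 + F (O(F) = -3/2 + (F + 5*(F - F)) = -3/2 + (F + 5*0) = -3/2 + (F + 0) = -3/2 + F)
v = -6/11 ≈ -0.54545
-572 - (O(1) + v)² = -572 - ((-3/2 + 1) - 6/11)² = -572 - (-½ - 6/11)² = -572 - (-23/22)² = -572 - 1*529/484 = -572 - 529/484 = -277377/484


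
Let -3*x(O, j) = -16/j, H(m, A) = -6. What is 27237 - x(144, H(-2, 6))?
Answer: 245141/9 ≈ 27238.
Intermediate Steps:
x(O, j) = 16/(3*j) (x(O, j) = -(-16)/(3*j) = 16/(3*j))
27237 - x(144, H(-2, 6)) = 27237 - 16/(3*(-6)) = 27237 - 16*(-1)/(3*6) = 27237 - 1*(-8/9) = 27237 + 8/9 = 245141/9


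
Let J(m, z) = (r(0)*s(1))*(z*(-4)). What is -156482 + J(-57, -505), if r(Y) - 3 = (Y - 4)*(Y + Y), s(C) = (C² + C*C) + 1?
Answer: -138302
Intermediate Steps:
s(C) = 1 + 2*C² (s(C) = (C² + C²) + 1 = 2*C² + 1 = 1 + 2*C²)
r(Y) = 3 + 2*Y*(-4 + Y) (r(Y) = 3 + (Y - 4)*(Y + Y) = 3 + (-4 + Y)*(2*Y) = 3 + 2*Y*(-4 + Y))
J(m, z) = -36*z (J(m, z) = ((3 - 8*0 + 2*0²)*(1 + 2*1²))*(z*(-4)) = ((3 + 0 + 2*0)*(1 + 2*1))*(-4*z) = ((3 + 0 + 0)*(1 + 2))*(-4*z) = (3*3)*(-4*z) = 9*(-4*z) = -36*z)
-156482 + J(-57, -505) = -156482 - 36*(-505) = -156482 + 18180 = -138302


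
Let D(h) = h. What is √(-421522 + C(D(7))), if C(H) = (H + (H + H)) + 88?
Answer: I*√421413 ≈ 649.16*I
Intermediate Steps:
C(H) = 88 + 3*H (C(H) = (H + 2*H) + 88 = 3*H + 88 = 88 + 3*H)
√(-421522 + C(D(7))) = √(-421522 + (88 + 3*7)) = √(-421522 + (88 + 21)) = √(-421522 + 109) = √(-421413) = I*√421413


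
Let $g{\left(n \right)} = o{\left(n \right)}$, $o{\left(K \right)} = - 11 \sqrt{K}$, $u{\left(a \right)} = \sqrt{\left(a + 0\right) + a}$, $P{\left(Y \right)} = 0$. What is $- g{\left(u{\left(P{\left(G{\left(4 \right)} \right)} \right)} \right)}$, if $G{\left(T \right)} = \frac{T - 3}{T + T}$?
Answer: $0$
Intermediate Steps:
$G{\left(T \right)} = \frac{-3 + T}{2 T}$
$u{\left(a \right)} = \sqrt{2} \sqrt{a}$ ($u{\left(a \right)} = \sqrt{a + a} = \sqrt{2 a} = \sqrt{2} \sqrt{a}$)
$g{\left(n \right)} = - 11 \sqrt{n}$
$- g{\left(u{\left(P{\left(G{\left(4 \right)} \right)} \right)} \right)} = - \left(-11\right) \sqrt{\sqrt{2} \sqrt{0}} = - \left(-11\right) \sqrt{\sqrt{2} \cdot 0} = - \left(-11\right) \sqrt{0} = - \left(-11\right) 0 = \left(-1\right) 0 = 0$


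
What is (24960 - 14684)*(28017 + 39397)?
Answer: 692746264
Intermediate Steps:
(24960 - 14684)*(28017 + 39397) = 10276*67414 = 692746264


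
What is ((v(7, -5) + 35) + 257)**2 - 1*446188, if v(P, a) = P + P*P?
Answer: -325084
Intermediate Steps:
v(P, a) = P + P**2
((v(7, -5) + 35) + 257)**2 - 1*446188 = ((7*(1 + 7) + 35) + 257)**2 - 1*446188 = ((7*8 + 35) + 257)**2 - 446188 = ((56 + 35) + 257)**2 - 446188 = (91 + 257)**2 - 446188 = 348**2 - 446188 = 121104 - 446188 = -325084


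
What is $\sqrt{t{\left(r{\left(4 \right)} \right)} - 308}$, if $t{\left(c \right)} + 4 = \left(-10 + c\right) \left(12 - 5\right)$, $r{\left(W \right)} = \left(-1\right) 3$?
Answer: $i \sqrt{403} \approx 20.075 i$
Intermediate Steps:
$r{\left(W \right)} = -3$
$t{\left(c \right)} = -74 + 7 c$ ($t{\left(c \right)} = -4 + \left(-10 + c\right) \left(12 - 5\right) = -4 + \left(-10 + c\right) 7 = -4 + \left(-70 + 7 c\right) = -74 + 7 c$)
$\sqrt{t{\left(r{\left(4 \right)} \right)} - 308} = \sqrt{\left(-74 + 7 \left(-3\right)\right) - 308} = \sqrt{\left(-74 - 21\right) - 308} = \sqrt{-95 - 308} = \sqrt{-403} = i \sqrt{403}$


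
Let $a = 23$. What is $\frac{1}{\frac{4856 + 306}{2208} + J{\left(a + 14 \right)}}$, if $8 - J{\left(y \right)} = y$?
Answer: $- \frac{1104}{29435} \approx -0.037506$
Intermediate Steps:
$J{\left(y \right)} = 8 - y$
$\frac{1}{\frac{4856 + 306}{2208} + J{\left(a + 14 \right)}} = \frac{1}{\frac{4856 + 306}{2208} + \left(8 - \left(23 + 14\right)\right)} = \frac{1}{5162 \cdot \frac{1}{2208} + \left(8 - 37\right)} = \frac{1}{\frac{2581}{1104} + \left(8 - 37\right)} = \frac{1}{\frac{2581}{1104} - 29} = \frac{1}{- \frac{29435}{1104}} = - \frac{1104}{29435}$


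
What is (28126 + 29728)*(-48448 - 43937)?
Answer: -5344841790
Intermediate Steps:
(28126 + 29728)*(-48448 - 43937) = 57854*(-92385) = -5344841790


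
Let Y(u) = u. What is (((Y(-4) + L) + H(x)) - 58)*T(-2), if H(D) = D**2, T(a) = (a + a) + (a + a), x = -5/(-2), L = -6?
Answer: 494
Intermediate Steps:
x = 5/2 (x = -5*(-1/2) = 5/2 ≈ 2.5000)
T(a) = 4*a (T(a) = 2*a + 2*a = 4*a)
(((Y(-4) + L) + H(x)) - 58)*T(-2) = (((-4 - 6) + (5/2)**2) - 58)*(4*(-2)) = ((-10 + 25/4) - 58)*(-8) = (-15/4 - 58)*(-8) = -247/4*(-8) = 494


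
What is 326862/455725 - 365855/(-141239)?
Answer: 30413561699/9195163325 ≈ 3.3076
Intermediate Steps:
326862/455725 - 365855/(-141239) = 326862*(1/455725) - 365855*(-1/141239) = 326862/455725 + 52265/20177 = 30413561699/9195163325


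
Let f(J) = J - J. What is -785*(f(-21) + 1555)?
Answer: -1220675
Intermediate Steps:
f(J) = 0
-785*(f(-21) + 1555) = -785*(0 + 1555) = -785*1555 = -1220675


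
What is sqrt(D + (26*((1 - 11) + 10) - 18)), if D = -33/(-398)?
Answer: I*sqrt(2838138)/398 ≈ 4.2329*I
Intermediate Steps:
D = 33/398 (D = -33*(-1/398) = 33/398 ≈ 0.082915)
sqrt(D + (26*((1 - 11) + 10) - 18)) = sqrt(33/398 + (26*((1 - 11) + 10) - 18)) = sqrt(33/398 + (26*(-10 + 10) - 18)) = sqrt(33/398 + (26*0 - 18)) = sqrt(33/398 + (0 - 18)) = sqrt(33/398 - 18) = sqrt(-7131/398) = I*sqrt(2838138)/398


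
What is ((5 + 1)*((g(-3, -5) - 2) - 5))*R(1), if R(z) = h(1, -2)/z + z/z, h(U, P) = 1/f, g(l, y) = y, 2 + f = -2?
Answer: -54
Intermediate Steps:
f = -4 (f = -2 - 2 = -4)
h(U, P) = -1/4 (h(U, P) = 1/(-4) = -1/4)
R(z) = 1 - 1/(4*z) (R(z) = -1/(4*z) + z/z = -1/(4*z) + 1 = 1 - 1/(4*z))
((5 + 1)*((g(-3, -5) - 2) - 5))*R(1) = ((5 + 1)*((-5 - 2) - 5))*((-1/4 + 1)/1) = (6*(-7 - 5))*(1*(3/4)) = (6*(-12))*(3/4) = -72*3/4 = -54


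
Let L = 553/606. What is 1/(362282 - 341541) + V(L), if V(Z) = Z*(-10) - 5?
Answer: -88771177/6284523 ≈ -14.125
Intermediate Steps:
L = 553/606 (L = 553*(1/606) = 553/606 ≈ 0.91254)
V(Z) = -5 - 10*Z (V(Z) = -10*Z - 5 = -5 - 10*Z)
1/(362282 - 341541) + V(L) = 1/(362282 - 341541) + (-5 - 10*553/606) = 1/20741 + (-5 - 2765/303) = 1/20741 - 4280/303 = -88771177/6284523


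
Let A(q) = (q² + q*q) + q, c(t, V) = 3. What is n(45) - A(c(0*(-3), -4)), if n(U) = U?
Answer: 24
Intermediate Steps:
A(q) = q + 2*q² (A(q) = (q² + q²) + q = 2*q² + q = q + 2*q²)
n(45) - A(c(0*(-3), -4)) = 45 - 3*(1 + 2*3) = 45 - 3*(1 + 6) = 45 - 3*7 = 45 - 1*21 = 45 - 21 = 24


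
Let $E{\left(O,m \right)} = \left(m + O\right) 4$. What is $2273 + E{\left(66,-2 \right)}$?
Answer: $2529$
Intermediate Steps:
$E{\left(O,m \right)} = 4 O + 4 m$ ($E{\left(O,m \right)} = \left(O + m\right) 4 = 4 O + 4 m$)
$2273 + E{\left(66,-2 \right)} = 2273 + \left(4 \cdot 66 + 4 \left(-2\right)\right) = 2273 + \left(264 - 8\right) = 2273 + 256 = 2529$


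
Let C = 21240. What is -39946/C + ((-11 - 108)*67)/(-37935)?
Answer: -14955611/8952660 ≈ -1.6705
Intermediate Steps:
-39946/C + ((-11 - 108)*67)/(-37935) = -39946/21240 + ((-11 - 108)*67)/(-37935) = -39946*1/21240 - 119*67*(-1/37935) = -19973/10620 - 7973*(-1/37935) = -19973/10620 + 7973/37935 = -14955611/8952660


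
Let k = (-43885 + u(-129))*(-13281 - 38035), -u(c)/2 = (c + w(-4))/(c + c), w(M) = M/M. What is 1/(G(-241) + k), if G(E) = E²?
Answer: 129/290522404037 ≈ 4.4403e-10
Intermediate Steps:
w(M) = 1
u(c) = -(1 + c)/c (u(c) = -2*(c + 1)/(c + c) = -2*(1 + c)/(2*c) = -2*(1 + c)*1/(2*c) = -(1 + c)/c)
k = 290514911588/129 (k = (-43885 + (-1 - 1*(-129))/(-129))*(-13281 - 38035) = (-43885 - (-1 + 129)/129)*(-51316) = (-43885 - 1/129*128)*(-51316) = (-43885 - 128/129)*(-51316) = -5661293/129*(-51316) = 290514911588/129 ≈ 2.2521e+9)
1/(G(-241) + k) = 1/((-241)² + 290514911588/129) = 1/(58081 + 290514911588/129) = 1/(290522404037/129) = 129/290522404037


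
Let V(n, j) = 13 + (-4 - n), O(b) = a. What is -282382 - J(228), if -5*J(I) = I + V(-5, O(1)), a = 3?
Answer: -1411668/5 ≈ -2.8233e+5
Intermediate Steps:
O(b) = 3
V(n, j) = 9 - n
J(I) = -14/5 - I/5 (J(I) = -(I + (9 - 1*(-5)))/5 = -(I + (9 + 5))/5 = -(I + 14)/5 = -(14 + I)/5 = -14/5 - I/5)
-282382 - J(228) = -282382 - (-14/5 - ⅕*228) = -282382 - (-14/5 - 228/5) = -282382 - 1*(-242/5) = -282382 + 242/5 = -1411668/5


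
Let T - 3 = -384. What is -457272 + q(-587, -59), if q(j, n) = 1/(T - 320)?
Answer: -320547673/701 ≈ -4.5727e+5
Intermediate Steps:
T = -381 (T = 3 - 384 = -381)
q(j, n) = -1/701 (q(j, n) = 1/(-381 - 320) = 1/(-701) = -1/701)
-457272 + q(-587, -59) = -457272 - 1/701 = -320547673/701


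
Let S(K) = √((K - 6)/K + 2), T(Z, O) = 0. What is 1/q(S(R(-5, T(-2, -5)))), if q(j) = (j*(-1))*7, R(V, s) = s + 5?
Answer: -√5/21 ≈ -0.10648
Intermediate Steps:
R(V, s) = 5 + s
S(K) = √(2 + (-6 + K)/K) (S(K) = √((-6 + K)/K + 2) = √(2 + (-6 + K)/K))
q(j) = -7*j (q(j) = -j*7 = -7*j)
1/q(S(R(-5, T(-2, -5)))) = 1/(-7*√(3 - 6/(5 + 0))) = 1/(-7*√(3 - 6/5)) = 1/(-21*√5/5) = -√5/21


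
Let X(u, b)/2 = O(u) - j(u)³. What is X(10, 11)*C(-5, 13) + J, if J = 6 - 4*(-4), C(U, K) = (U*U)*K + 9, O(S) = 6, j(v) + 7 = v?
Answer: -14006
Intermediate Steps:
j(v) = -7 + v
C(U, K) = 9 + K*U² (C(U, K) = U²*K + 9 = K*U² + 9 = 9 + K*U²)
X(u, b) = 12 - 2*(-7 + u)³ (X(u, b) = 2*(6 - (-7 + u)³) = 12 - 2*(-7 + u)³)
J = 22 (J = 6 + 16 = 22)
X(10, 11)*C(-5, 13) + J = (12 - 2*(-7 + 10)³)*(9 + 13*(-5)²) + 22 = (12 - 2*3³)*(9 + 13*25) + 22 = (12 - 2*27)*(9 + 325) + 22 = (12 - 54)*334 + 22 = -42*334 + 22 = -14028 + 22 = -14006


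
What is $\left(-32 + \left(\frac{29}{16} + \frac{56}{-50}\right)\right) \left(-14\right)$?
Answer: $\frac{87661}{200} \approx 438.31$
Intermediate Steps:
$\left(-32 + \left(\frac{29}{16} + \frac{56}{-50}\right)\right) \left(-14\right) = \left(-32 + \left(29 \cdot \frac{1}{16} + 56 \left(- \frac{1}{50}\right)\right)\right) \left(-14\right) = \left(-32 + \left(\frac{29}{16} - \frac{28}{25}\right)\right) \left(-14\right) = \left(-32 + \frac{277}{400}\right) \left(-14\right) = \left(- \frac{12523}{400}\right) \left(-14\right) = \frac{87661}{200}$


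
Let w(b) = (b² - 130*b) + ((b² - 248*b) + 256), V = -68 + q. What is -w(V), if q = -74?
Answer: -94260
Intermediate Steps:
V = -142 (V = -68 - 74 = -142)
w(b) = 256 - 378*b + 2*b² (w(b) = (b² - 130*b) + (256 + b² - 248*b) = 256 - 378*b + 2*b²)
-w(V) = -(256 - 378*(-142) + 2*(-142)²) = -(256 + 53676 + 2*20164) = -(256 + 53676 + 40328) = -1*94260 = -94260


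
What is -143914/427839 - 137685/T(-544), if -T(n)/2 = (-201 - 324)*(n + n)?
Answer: -413726827/1916718720 ≈ -0.21585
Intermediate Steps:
T(n) = 2100*n (T(n) = -2*(-201 - 324)*(n + n) = -(-1050)*2*n = -(-2100)*n = 2100*n)
-143914/427839 - 137685/T(-544) = -143914/427839 - 137685/(2100*(-544)) = -143914*1/427839 - 137685/(-1142400) = -143914/427839 - 137685*(-1/1142400) = -143914/427839 + 9179/76160 = -413726827/1916718720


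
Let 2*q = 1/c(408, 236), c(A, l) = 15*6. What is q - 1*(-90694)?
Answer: 16324921/180 ≈ 90694.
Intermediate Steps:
c(A, l) = 90
q = 1/180 (q = (1/2)/90 = (1/2)*(1/90) = 1/180 ≈ 0.0055556)
q - 1*(-90694) = 1/180 - 1*(-90694) = 1/180 + 90694 = 16324921/180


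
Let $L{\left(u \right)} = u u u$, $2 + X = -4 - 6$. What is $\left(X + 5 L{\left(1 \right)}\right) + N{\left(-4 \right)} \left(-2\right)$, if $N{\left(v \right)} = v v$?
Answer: $-39$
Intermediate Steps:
$X = -12$ ($X = -2 - 10 = -12$)
$N{\left(v \right)} = v^{2}$
$L{\left(u \right)} = u^{3}$ ($L{\left(u \right)} = u^{2} u = u^{3}$)
$\left(X + 5 L{\left(1 \right)}\right) + N{\left(-4 \right)} \left(-2\right) = \left(-12 + 5 \cdot 1^{3}\right) + \left(-4\right)^{2} \left(-2\right) = \left(-12 + 5 \cdot 1\right) + 16 \left(-2\right) = \left(-12 + 5\right) - 32 = -7 - 32 = -39$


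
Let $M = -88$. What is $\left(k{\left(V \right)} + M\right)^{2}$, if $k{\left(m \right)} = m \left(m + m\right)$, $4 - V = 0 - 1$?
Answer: $1444$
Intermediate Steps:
$V = 5$ ($V = 4 - \left(0 - 1\right) = 4 - -1 = 4 + 1 = 5$)
$k{\left(m \right)} = 2 m^{2}$ ($k{\left(m \right)} = m 2 m = 2 m^{2}$)
$\left(k{\left(V \right)} + M\right)^{2} = \left(2 \cdot 5^{2} - 88\right)^{2} = \left(2 \cdot 25 - 88\right)^{2} = \left(50 - 88\right)^{2} = \left(-38\right)^{2} = 1444$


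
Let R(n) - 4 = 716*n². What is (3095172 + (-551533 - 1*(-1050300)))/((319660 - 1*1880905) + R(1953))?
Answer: 3593939/2729412403 ≈ 0.0013167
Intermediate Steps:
R(n) = 4 + 716*n²
(3095172 + (-551533 - 1*(-1050300)))/((319660 - 1*1880905) + R(1953)) = (3095172 + (-551533 - 1*(-1050300)))/((319660 - 1*1880905) + (4 + 716*1953²)) = (3095172 + (-551533 + 1050300))/((319660 - 1880905) + (4 + 716*3814209)) = (3095172 + 498767)/(-1561245 + (4 + 2730973644)) = 3593939/(-1561245 + 2730973648) = 3593939/2729412403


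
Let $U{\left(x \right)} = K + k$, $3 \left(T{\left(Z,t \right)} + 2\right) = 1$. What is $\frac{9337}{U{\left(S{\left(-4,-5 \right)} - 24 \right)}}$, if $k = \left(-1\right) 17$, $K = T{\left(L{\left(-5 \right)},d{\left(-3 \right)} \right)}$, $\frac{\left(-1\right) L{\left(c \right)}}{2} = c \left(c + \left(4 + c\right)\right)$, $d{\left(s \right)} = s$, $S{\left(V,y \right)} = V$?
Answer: $- \frac{28011}{56} \approx -500.2$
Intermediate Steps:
$L{\left(c \right)} = - 2 c \left(4 + 2 c\right)$ ($L{\left(c \right)} = - 2 c \left(c + \left(4 + c\right)\right) = - 2 c \left(4 + 2 c\right)$)
$T{\left(Z,t \right)} = - \frac{5}{3}$ ($T{\left(Z,t \right)} = -2 + \frac{1}{3} \cdot 1 = -2 + \frac{1}{3} = - \frac{5}{3}$)
$K = - \frac{5}{3} \approx -1.6667$
$k = -17$
$U{\left(x \right)} = - \frac{56}{3}$ ($U{\left(x \right)} = - \frac{5}{3} - 17 = - \frac{56}{3}$)
$\frac{9337}{U{\left(S{\left(-4,-5 \right)} - 24 \right)}} = \frac{9337}{- \frac{56}{3}} = 9337 \left(- \frac{3}{56}\right) = - \frac{28011}{56}$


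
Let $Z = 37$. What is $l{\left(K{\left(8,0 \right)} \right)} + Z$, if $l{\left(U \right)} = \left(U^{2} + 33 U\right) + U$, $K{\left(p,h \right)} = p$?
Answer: $373$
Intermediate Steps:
$l{\left(U \right)} = U^{2} + 34 U$
$l{\left(K{\left(8,0 \right)} \right)} + Z = 8 \left(34 + 8\right) + 37 = 8 \cdot 42 + 37 = 336 + 37 = 373$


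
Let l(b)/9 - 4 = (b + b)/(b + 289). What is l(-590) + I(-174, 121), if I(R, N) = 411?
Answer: 145167/301 ≈ 482.28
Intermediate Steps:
l(b) = 36 + 18*b/(289 + b) (l(b) = 36 + 9*((b + b)/(b + 289)) = 36 + 9*((2*b)/(289 + b)) = 36 + 9*(2*b/(289 + b)) = 36 + 18*b/(289 + b))
l(-590) + I(-174, 121) = 18*(578 + 3*(-590))/(289 - 590) + 411 = 18*(578 - 1770)/(-301) + 411 = 18*(-1/301)*(-1192) + 411 = 21456/301 + 411 = 145167/301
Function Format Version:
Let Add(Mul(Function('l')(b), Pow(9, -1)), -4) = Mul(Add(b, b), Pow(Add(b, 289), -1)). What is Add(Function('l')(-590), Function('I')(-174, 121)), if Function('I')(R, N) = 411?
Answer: Rational(145167, 301) ≈ 482.28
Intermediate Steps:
Function('l')(b) = Add(36, Mul(18, b, Pow(Add(289, b), -1))) (Function('l')(b) = Add(36, Mul(9, Mul(Add(b, b), Pow(Add(b, 289), -1)))) = Add(36, Mul(9, Mul(Mul(2, b), Pow(Add(289, b), -1)))) = Add(36, Mul(9, Mul(2, b, Pow(Add(289, b), -1)))) = Add(36, Mul(18, b, Pow(Add(289, b), -1))))
Add(Function('l')(-590), Function('I')(-174, 121)) = Add(Mul(18, Pow(Add(289, -590), -1), Add(578, Mul(3, -590))), 411) = Add(Mul(18, Pow(-301, -1), Add(578, -1770)), 411) = Add(Mul(18, Rational(-1, 301), -1192), 411) = Add(Rational(21456, 301), 411) = Rational(145167, 301)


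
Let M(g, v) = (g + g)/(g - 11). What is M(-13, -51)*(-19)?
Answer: -247/12 ≈ -20.583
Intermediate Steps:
M(g, v) = 2*g/(-11 + g) (M(g, v) = (2*g)/(-11 + g) = 2*g/(-11 + g))
M(-13, -51)*(-19) = (2*(-13)/(-11 - 13))*(-19) = (2*(-13)/(-24))*(-19) = (2*(-13)*(-1/24))*(-19) = (13/12)*(-19) = -247/12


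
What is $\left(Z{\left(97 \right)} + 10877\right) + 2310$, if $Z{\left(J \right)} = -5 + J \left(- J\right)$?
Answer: $3773$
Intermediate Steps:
$Z{\left(J \right)} = -5 - J^{2}$
$\left(Z{\left(97 \right)} + 10877\right) + 2310 = \left(\left(-5 - 97^{2}\right) + 10877\right) + 2310 = \left(\left(-5 - 9409\right) + 10877\right) + 2310 = \left(-9414 + 10877\right) + 2310 = 1463 + 2310 = 3773$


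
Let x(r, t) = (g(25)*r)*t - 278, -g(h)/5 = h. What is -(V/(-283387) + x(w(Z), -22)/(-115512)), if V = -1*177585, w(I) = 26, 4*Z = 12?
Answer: -164904803/16367299572 ≈ -0.010075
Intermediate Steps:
Z = 3 (Z = (¼)*12 = 3)
g(h) = -5*h
V = -177585
x(r, t) = -278 - 125*r*t (x(r, t) = ((-5*25)*r)*t - 278 = (-125*r)*t - 278 = -125*r*t - 278 = -278 - 125*r*t)
-(V/(-283387) + x(w(Z), -22)/(-115512)) = -(-177585/(-283387) + (-278 - 125*26*(-22))/(-115512)) = -(-177585*(-1/283387) + (-278 + 71500)*(-1/115512)) = -(177585/283387 + 71222*(-1/115512)) = -(177585/283387 - 35611/57756) = -1*164904803/16367299572 = -164904803/16367299572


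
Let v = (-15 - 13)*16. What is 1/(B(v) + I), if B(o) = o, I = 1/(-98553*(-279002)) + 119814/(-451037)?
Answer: -12401931701717922/5559359866115854303 ≈ -0.0022308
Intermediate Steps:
v = -448 (v = -28*16 = -448)
I = -3294463746225247/12401931701717922 (I = -1/98553*(-1/279002) + 119814*(-1/451037) = 1/27496484106 - 119814/451037 = -3294463746225247/12401931701717922 ≈ -0.26564)
1/(B(v) + I) = 1/(-448 - 3294463746225247/12401931701717922) = 1/(-5559359866115854303/12401931701717922) = -12401931701717922/5559359866115854303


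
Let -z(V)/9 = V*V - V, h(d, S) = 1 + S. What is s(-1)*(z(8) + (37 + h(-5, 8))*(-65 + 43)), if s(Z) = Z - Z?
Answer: 0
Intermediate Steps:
s(Z) = 0
z(V) = -9*V² + 9*V (z(V) = -9*(V*V - V) = -9*(V² - V) = -9*V² + 9*V)
s(-1)*(z(8) + (37 + h(-5, 8))*(-65 + 43)) = 0*(9*8*(1 - 1*8) + (37 + (1 + 8))*(-65 + 43)) = 0*(9*8*(1 - 8) + (37 + 9)*(-22)) = 0*(9*8*(-7) + 46*(-22)) = 0*(-504 - 1012) = 0*(-1516) = 0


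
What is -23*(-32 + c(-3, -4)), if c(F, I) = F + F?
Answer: 874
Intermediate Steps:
c(F, I) = 2*F
-23*(-32 + c(-3, -4)) = -23*(-32 + 2*(-3)) = -23*(-32 - 6) = -23*(-38) = 874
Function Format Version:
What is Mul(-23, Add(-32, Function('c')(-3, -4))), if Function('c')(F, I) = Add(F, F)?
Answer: 874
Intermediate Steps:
Function('c')(F, I) = Mul(2, F)
Mul(-23, Add(-32, Function('c')(-3, -4))) = Mul(-23, Add(-32, Mul(2, -3))) = Mul(-23, Add(-32, -6)) = Mul(-23, -38) = 874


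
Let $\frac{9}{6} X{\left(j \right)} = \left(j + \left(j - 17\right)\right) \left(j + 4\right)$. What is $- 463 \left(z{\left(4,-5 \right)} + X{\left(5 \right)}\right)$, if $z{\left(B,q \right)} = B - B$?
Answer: $19446$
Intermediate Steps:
$z{\left(B,q \right)} = 0$
$X{\left(j \right)} = \frac{2 \left(-17 + 2 j\right) \left(4 + j\right)}{3}$ ($X{\left(j \right)} = \frac{2 \left(j + \left(j - 17\right)\right) \left(j + 4\right)}{3} = \frac{2 \left(j + \left(-17 + j\right)\right) \left(4 + j\right)}{3} = \frac{2 \left(-17 + 2 j\right) \left(4 + j\right)}{3}$)
$- 463 \left(z{\left(4,-5 \right)} + X{\left(5 \right)}\right) = - 463 \left(0 - \left(\frac{226}{3} - \frac{100}{3}\right)\right) = - 463 \left(0 - 42\right) = \left(-463\right) \left(-42\right) = 19446$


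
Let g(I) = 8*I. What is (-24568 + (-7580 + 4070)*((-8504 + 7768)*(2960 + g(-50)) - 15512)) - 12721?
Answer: 6667811431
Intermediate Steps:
(-24568 + (-7580 + 4070)*((-8504 + 7768)*(2960 + g(-50)) - 15512)) - 12721 = (-24568 + (-7580 + 4070)*((-8504 + 7768)*(2960 + 8*(-50)) - 15512)) - 12721 = (-24568 - 3510*(-736*(2960 - 400) - 15512)) - 12721 = (-24568 - 3510*(-736*2560 - 15512)) - 12721 = (-24568 - 3510*(-1884160 - 15512)) - 12721 = (-24568 - 3510*(-1899672)) - 12721 = (-24568 + 6667848720) - 12721 = 6667824152 - 12721 = 6667811431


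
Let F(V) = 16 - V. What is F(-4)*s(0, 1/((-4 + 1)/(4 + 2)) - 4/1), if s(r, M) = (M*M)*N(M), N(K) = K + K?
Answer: -8640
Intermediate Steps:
N(K) = 2*K
s(r, M) = 2*M³ (s(r, M) = (M*M)*(2*M) = M²*(2*M) = 2*M³)
F(-4)*s(0, 1/((-4 + 1)/(4 + 2)) - 4/1) = (16 - 1*(-4))*(2*(1/((-4 + 1)/(4 + 2)) - 4/1)³) = (16 + 4)*(2*(1/(-3/6) - 4*1)³) = 20*(2*(1/(-3*⅙) - 4)³) = 20*(2*(1/(-½) - 4)³) = 20*(2*(1*(-2) - 4)³) = 20*(2*(-2 - 4)³) = 20*(2*(-6)³) = 20*(2*(-216)) = 20*(-432) = -8640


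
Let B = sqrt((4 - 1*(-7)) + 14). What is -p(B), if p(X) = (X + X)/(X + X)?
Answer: -1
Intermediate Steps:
B = 5 (B = sqrt((4 + 7) + 14) = sqrt(11 + 14) = sqrt(25) = 5)
p(X) = 1 (p(X) = (2*X)/((2*X)) = (2*X)*(1/(2*X)) = 1)
-p(B) = -1*1 = -1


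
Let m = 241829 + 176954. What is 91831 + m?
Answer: 510614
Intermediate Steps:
m = 418783
91831 + m = 91831 + 418783 = 510614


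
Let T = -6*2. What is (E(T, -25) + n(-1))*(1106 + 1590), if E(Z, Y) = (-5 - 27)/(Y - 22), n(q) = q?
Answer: -40440/47 ≈ -860.43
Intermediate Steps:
T = -12
E(Z, Y) = -32/(-22 + Y)
(E(T, -25) + n(-1))*(1106 + 1590) = (-32/(-22 - 25) - 1)*(1106 + 1590) = (-32/(-47) - 1)*2696 = (-32*(-1/47) - 1)*2696 = (32/47 - 1)*2696 = -15/47*2696 = -40440/47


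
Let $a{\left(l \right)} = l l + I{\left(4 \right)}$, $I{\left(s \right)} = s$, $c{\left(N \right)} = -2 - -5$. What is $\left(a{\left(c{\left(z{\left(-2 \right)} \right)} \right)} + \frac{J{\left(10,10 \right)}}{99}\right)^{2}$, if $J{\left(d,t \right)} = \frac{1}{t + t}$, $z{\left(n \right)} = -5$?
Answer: $\frac{662599081}{3920400} \approx 169.01$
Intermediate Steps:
$c{\left(N \right)} = 3$ ($c{\left(N \right)} = -2 + 5 = 3$)
$J{\left(d,t \right)} = \frac{1}{2 t}$
$a{\left(l \right)} = 4 + l^{2}$ ($a{\left(l \right)} = l l + 4 = l^{2} + 4 = 4 + l^{2}$)
$\left(a{\left(c{\left(z{\left(-2 \right)} \right)} \right)} + \frac{J{\left(10,10 \right)}}{99}\right)^{2} = \left(\left(4 + 3^{2}\right) + \frac{\frac{1}{2} \cdot \frac{1}{10}}{99}\right)^{2} = \left(\left(4 + 9\right) + \frac{1}{2} \cdot \frac{1}{10} \cdot \frac{1}{99}\right)^{2} = \left(13 + \frac{1}{20} \cdot \frac{1}{99}\right)^{2} = \left(13 + \frac{1}{1980}\right)^{2} = \left(\frac{25741}{1980}\right)^{2} = \frac{662599081}{3920400}$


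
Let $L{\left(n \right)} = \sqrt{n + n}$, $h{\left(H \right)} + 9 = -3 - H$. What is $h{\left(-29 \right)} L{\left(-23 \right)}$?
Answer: $17 i \sqrt{46} \approx 115.3 i$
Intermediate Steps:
$h{\left(H \right)} = -12 - H$ ($h{\left(H \right)} = -9 - \left(3 + H\right) = -12 - H$)
$L{\left(n \right)} = \sqrt{2} \sqrt{n}$ ($L{\left(n \right)} = \sqrt{2 n} = \sqrt{2} \sqrt{n}$)
$h{\left(-29 \right)} L{\left(-23 \right)} = \left(-12 - -29\right) \sqrt{2} \sqrt{-23} = \left(-12 + 29\right) \sqrt{2} i \sqrt{23} = 17 i \sqrt{46}$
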